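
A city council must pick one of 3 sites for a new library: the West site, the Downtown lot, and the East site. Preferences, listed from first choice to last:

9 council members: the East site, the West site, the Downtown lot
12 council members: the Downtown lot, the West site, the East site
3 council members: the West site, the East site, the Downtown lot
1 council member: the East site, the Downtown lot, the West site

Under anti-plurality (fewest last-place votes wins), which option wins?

the West site

Last-place votes: the West site 1, the Downtown lot 12, the East site 12.
the West site is ranked last by the fewest voters, so the West site wins.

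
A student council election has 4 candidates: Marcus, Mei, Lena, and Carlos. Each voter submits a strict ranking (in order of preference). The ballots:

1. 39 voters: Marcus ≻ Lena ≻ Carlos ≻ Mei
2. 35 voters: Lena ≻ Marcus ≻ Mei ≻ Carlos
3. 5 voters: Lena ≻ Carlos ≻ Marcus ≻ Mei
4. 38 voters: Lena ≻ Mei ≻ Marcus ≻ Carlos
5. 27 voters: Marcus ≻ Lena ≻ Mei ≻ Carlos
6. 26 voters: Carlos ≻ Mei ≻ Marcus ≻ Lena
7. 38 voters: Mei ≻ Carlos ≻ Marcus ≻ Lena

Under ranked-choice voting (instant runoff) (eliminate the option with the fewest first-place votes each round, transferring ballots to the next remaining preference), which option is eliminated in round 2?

Round 1: Marcus 66, Mei 38, Lena 78, Carlos 26. Eliminate Carlos.
Round 2: Marcus 66, Mei 64, Lena 78. Eliminate Mei.

Mei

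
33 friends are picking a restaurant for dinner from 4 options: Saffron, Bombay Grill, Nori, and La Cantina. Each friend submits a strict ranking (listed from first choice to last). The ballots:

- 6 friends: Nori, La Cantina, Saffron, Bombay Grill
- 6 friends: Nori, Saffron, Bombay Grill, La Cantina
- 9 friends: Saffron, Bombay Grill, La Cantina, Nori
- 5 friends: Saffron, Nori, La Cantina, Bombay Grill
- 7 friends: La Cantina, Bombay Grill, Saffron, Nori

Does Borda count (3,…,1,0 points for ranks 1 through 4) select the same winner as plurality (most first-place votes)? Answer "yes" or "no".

yes

Borda — scores: Saffron 67, Bombay Grill 38, Nori 46, La Cantina 47. Winner: Saffron.
Plurality — first-place votes: Saffron 14, Bombay Grill 0, Nori 12, La Cantina 7. Winner: Saffron.
The two methods agree.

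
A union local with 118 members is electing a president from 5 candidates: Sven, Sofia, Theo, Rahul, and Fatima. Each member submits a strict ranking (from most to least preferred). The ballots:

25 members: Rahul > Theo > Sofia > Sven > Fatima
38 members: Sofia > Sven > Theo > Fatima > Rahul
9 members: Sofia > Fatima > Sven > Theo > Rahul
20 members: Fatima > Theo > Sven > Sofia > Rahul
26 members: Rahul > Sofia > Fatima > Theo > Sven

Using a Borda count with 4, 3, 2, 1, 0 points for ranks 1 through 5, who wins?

Sven: 25·1 + 38·3 + 9·2 + 20·2 + 26·0 = 197
Sofia: 25·2 + 38·4 + 9·4 + 20·1 + 26·3 = 336
Theo: 25·3 + 38·2 + 9·1 + 20·3 + 26·1 = 246
Rahul: 25·4 + 38·0 + 9·0 + 20·0 + 26·4 = 204
Fatima: 25·0 + 38·1 + 9·3 + 20·4 + 26·2 = 197
Sofia has the highest Borda score (336).

Sofia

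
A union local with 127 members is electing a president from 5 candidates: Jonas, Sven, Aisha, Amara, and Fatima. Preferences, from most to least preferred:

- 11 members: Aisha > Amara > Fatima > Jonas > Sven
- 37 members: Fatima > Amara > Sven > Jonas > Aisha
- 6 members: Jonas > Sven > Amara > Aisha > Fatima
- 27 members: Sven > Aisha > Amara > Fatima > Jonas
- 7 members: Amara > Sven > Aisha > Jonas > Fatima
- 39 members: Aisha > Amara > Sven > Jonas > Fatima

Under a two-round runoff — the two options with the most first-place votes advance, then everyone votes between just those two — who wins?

Round 1 first-place votes: Jonas 6, Sven 27, Aisha 50, Amara 7, Fatima 37.
Aisha and Fatima advance.
Runoff: Aisha is preferred to Fatima by 90 voters; Fatima by 37.
Aisha wins the runoff.

Aisha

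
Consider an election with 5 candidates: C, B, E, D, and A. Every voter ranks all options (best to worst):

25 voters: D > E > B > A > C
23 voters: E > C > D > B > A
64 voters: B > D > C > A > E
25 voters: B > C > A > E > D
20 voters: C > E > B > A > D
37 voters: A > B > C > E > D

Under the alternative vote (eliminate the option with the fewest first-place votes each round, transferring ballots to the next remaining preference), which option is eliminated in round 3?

A

Round 1: C 20, B 89, E 23, D 25, A 37. Eliminate C.
Round 2: B 89, E 43, D 25, A 37. Eliminate D.
Round 3: B 89, E 68, A 37. Eliminate A.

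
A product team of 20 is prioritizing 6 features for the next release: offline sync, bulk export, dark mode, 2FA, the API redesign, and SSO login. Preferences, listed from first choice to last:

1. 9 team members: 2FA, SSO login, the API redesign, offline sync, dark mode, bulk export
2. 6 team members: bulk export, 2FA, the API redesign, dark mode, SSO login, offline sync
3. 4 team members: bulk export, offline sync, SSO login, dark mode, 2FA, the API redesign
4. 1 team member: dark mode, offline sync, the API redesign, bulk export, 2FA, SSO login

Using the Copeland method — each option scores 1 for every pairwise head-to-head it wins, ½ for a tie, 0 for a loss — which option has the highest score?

offline sync: beats dark mode; ties bulk export; loses to 2FA, the API redesign, and SSO login → score 1.5.
bulk export: beats 2FA and SSO login; ties offline sync, dark mode, and the API redesign → score 3.5.
dark mode: ties bulk export; loses to offline sync, 2FA, the API redesign, and SSO login → score 0.5.
2FA: beats offline sync, dark mode, the API redesign, and SSO login; loses to bulk export → score 4.
the API redesign: beats offline sync and dark mode; ties bulk export; loses to 2FA and SSO login → score 2.5.
SSO login: beats offline sync, dark mode, and the API redesign; loses to bulk export and 2FA → score 3.
2FA has the best pairwise record.

2FA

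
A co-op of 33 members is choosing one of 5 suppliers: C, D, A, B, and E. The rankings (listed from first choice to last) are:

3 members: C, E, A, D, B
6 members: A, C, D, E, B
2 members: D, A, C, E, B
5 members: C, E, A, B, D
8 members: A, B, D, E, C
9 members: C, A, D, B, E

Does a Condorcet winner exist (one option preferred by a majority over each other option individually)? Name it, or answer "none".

C vs D: 23–10 for C.
C vs A: 17–16 for C.
C vs B: 25–8 for C.
C vs E: 25–8 for C.
C beats every other option head-to-head.

C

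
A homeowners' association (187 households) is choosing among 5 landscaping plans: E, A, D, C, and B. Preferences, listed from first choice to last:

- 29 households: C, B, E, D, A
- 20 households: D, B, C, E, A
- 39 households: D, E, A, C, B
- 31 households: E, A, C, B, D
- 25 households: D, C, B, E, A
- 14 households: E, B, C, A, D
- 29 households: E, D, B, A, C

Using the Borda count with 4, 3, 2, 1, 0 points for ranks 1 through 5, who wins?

E

E: 29·2 + 20·1 + 39·3 + 31·4 + 25·1 + 14·4 + 29·4 = 516
A: 29·0 + 20·0 + 39·2 + 31·3 + 25·0 + 14·1 + 29·1 = 214
D: 29·1 + 20·4 + 39·4 + 31·0 + 25·4 + 14·0 + 29·3 = 452
C: 29·4 + 20·2 + 39·1 + 31·2 + 25·3 + 14·2 + 29·0 = 360
B: 29·3 + 20·3 + 39·0 + 31·1 + 25·2 + 14·3 + 29·2 = 328
E has the highest Borda score (516).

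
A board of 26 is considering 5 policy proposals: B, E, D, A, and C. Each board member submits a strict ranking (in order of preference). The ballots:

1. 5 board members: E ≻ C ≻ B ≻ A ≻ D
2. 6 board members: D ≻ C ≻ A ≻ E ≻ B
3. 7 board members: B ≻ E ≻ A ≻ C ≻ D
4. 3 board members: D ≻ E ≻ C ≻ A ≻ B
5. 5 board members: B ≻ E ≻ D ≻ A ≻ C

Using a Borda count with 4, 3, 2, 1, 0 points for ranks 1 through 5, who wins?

E

B: 5·2 + 6·0 + 7·4 + 3·0 + 5·4 = 58
E: 5·4 + 6·1 + 7·3 + 3·3 + 5·3 = 71
D: 5·0 + 6·4 + 7·0 + 3·4 + 5·2 = 46
A: 5·1 + 6·2 + 7·2 + 3·1 + 5·1 = 39
C: 5·3 + 6·3 + 7·1 + 3·2 + 5·0 = 46
E has the highest Borda score (71).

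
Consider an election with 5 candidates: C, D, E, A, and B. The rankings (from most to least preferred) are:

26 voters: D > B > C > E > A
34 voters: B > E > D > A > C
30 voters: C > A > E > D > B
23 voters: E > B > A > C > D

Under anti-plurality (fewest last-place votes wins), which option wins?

E

Last-place votes: C 34, D 23, E 0, A 26, B 30.
E is ranked last by the fewest voters, so E wins.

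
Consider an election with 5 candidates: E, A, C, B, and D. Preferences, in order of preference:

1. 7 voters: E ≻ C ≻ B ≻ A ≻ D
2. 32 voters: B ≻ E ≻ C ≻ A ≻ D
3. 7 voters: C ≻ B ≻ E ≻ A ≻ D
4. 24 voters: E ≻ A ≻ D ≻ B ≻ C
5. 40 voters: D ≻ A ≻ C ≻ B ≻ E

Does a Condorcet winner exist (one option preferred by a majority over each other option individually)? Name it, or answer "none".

Checking pairwise contests:
B beats E 79–31.
E beats A 70–40.
E beats C 63–47.
A beats B 64–46.
E beats D 70–40.
Every option loses at least one head-to-head, so there is no Condorcet winner.

none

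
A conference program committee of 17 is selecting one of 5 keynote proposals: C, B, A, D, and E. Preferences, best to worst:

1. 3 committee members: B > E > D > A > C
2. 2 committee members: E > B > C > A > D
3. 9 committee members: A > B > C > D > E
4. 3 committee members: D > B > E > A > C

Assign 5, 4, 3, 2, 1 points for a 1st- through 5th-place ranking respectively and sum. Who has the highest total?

C: 3·1 + 2·3 + 9·3 + 3·1 = 39
B: 3·5 + 2·4 + 9·4 + 3·4 = 71
A: 3·2 + 2·2 + 9·5 + 3·2 = 61
D: 3·3 + 2·1 + 9·2 + 3·5 = 44
E: 3·4 + 2·5 + 9·1 + 3·3 = 40
B has the highest Borda score (71).

B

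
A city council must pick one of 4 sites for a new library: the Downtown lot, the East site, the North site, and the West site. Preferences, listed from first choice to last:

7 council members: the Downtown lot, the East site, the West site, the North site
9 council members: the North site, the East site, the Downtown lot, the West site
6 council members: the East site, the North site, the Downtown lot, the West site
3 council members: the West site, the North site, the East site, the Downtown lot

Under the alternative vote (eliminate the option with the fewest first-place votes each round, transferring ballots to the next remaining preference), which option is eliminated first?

the West site

Round 1: the Downtown lot 7, the East site 6, the North site 9, the West site 3. Eliminate the West site.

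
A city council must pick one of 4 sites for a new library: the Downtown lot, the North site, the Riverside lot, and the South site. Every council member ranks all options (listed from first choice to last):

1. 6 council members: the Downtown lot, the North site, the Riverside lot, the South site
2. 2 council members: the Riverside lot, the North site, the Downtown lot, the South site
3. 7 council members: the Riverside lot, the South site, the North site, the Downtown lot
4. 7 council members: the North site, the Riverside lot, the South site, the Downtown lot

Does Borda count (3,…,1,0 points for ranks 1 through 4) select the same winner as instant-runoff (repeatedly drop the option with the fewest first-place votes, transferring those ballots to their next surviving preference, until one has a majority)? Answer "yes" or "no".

Borda — scores: the Downtown lot 20, the North site 44, the Riverside lot 47, the South site 21. Winner: the Riverside lot.
Instant-runoff — R1 the Downtown lot 6, the North site 7, the Riverside lot 9, the South site 0 (the South site out); R2 the Downtown lot 6, the North site 7, the Riverside lot 9 (the Downtown lot out); R3 the North site 13, the Riverside lot 9 (the North site winner). Winner: the North site.
The two methods disagree.

no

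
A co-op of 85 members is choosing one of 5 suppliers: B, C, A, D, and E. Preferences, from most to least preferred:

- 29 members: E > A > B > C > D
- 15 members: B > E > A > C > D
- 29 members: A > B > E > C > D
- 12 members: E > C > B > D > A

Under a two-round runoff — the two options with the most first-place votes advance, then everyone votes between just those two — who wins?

Round 1 first-place votes: B 15, C 0, A 29, D 0, E 41.
E and A advance.
Runoff: E is preferred to A by 56 voters; A by 29.
E wins the runoff.

E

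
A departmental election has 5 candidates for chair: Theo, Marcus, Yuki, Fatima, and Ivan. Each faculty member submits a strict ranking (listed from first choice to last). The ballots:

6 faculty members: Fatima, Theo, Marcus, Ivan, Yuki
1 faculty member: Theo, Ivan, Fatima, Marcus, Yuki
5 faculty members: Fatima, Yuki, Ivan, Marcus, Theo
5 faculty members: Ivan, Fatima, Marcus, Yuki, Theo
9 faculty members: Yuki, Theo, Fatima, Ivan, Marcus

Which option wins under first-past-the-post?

Fatima

First-place votes: Theo 1, Marcus 0, Yuki 9, Fatima 11, Ivan 5.
Fatima has the most first-place votes.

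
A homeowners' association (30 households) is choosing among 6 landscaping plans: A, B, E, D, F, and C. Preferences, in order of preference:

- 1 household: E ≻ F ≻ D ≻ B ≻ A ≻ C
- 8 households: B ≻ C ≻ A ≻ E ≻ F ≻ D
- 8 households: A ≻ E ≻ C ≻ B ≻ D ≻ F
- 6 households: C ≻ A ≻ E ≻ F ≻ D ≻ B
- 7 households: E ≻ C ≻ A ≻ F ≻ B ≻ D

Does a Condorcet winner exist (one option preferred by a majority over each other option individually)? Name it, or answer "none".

Checking pairwise contests:
C beats A 21–9.
A beats B 21–9.
A beats E 22–8.
A beats D 29–1.
A beats F 29–1.
E beats C 16–14.
Every option loses at least one head-to-head, so there is no Condorcet winner.

none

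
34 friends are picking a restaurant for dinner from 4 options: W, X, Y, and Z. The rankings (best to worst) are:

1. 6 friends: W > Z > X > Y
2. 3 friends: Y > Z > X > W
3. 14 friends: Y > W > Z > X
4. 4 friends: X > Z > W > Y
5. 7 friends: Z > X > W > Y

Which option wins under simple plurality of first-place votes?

First-place votes: W 6, X 4, Y 17, Z 7.
Y has the most first-place votes.

Y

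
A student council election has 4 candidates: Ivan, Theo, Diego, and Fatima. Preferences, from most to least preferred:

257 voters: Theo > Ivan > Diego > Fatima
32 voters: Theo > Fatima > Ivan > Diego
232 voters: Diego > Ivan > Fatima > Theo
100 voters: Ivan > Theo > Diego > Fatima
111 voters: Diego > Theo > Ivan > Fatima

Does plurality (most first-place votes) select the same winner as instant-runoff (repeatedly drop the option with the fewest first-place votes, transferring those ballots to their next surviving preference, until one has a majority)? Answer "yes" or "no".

Plurality — first-place votes: Ivan 100, Theo 289, Diego 343, Fatima 0. Winner: Diego.
Instant-runoff — R1 Ivan 100, Theo 289, Diego 343, Fatima 0 (Fatima out); R2 Ivan 100, Theo 289, Diego 343 (Ivan out); R3 Theo 389, Diego 343 (Theo winner). Winner: Theo.
The two methods disagree.

no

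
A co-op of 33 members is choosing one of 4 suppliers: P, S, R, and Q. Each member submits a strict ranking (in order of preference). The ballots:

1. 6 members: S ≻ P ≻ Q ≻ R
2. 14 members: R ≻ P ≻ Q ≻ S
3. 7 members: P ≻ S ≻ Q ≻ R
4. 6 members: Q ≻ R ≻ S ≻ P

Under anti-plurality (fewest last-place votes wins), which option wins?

Last-place votes: P 6, S 14, R 13, Q 0.
Q is ranked last by the fewest voters, so Q wins.

Q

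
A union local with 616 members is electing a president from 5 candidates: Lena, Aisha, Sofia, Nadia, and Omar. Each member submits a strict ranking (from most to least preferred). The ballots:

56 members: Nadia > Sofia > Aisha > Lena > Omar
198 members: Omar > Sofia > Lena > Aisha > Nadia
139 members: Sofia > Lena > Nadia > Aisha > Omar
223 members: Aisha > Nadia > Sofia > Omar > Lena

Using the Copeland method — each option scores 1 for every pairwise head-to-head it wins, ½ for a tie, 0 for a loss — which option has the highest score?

Sofia

Lena: beats Aisha and Nadia; loses to Sofia and Omar → score 2.
Aisha: beats Nadia and Omar; loses to Lena and Sofia → score 2.
Sofia: beats Lena, Aisha, Nadia, and Omar → score 4.
Nadia: beats Omar; loses to Lena, Aisha, and Sofia → score 1.
Omar: beats Lena; loses to Aisha, Sofia, and Nadia → score 1.
Sofia has the best pairwise record.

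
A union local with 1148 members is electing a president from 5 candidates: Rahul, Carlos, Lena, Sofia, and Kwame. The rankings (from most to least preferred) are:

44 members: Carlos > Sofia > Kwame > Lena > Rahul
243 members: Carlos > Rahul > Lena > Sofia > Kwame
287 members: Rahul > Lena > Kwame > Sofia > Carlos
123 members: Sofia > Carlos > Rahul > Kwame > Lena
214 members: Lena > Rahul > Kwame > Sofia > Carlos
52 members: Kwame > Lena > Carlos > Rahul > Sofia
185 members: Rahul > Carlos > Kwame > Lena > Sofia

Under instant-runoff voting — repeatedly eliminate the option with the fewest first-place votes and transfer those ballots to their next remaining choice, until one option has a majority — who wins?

Rahul

Round 1: Rahul 472, Carlos 287, Lena 214, Sofia 123, Kwame 52. Eliminate Kwame.
Round 2: Rahul 472, Carlos 287, Lena 266, Sofia 123. Eliminate Sofia.
Round 3: Rahul 472, Carlos 410, Lena 266. Eliminate Lena.
Round 4: Rahul 686, Carlos 462. Rahul has a majority.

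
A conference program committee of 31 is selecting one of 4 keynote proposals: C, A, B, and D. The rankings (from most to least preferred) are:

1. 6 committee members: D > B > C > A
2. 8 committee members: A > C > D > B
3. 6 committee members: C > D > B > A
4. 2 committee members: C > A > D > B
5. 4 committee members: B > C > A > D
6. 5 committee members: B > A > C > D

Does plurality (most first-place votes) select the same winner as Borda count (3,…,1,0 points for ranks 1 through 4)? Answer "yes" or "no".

Plurality — first-place votes: C 8, A 8, B 9, D 6. Winner: B.
Borda — scores: C 59, A 42, B 45, D 40. Winner: C.
The two methods disagree.

no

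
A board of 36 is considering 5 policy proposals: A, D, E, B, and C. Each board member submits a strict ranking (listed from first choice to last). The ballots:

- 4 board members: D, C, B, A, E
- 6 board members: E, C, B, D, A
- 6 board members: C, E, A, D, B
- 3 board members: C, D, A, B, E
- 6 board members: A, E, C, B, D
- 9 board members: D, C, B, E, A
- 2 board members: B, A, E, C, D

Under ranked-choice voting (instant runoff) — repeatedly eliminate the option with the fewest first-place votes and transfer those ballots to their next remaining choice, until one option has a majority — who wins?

C

Round 1: A 6, D 13, E 6, B 2, C 9. Eliminate B.
Round 2: A 8, D 13, E 6, C 9. Eliminate E.
Round 3: A 8, D 13, C 15. Eliminate A.
Round 4: D 13, C 23. C has a majority.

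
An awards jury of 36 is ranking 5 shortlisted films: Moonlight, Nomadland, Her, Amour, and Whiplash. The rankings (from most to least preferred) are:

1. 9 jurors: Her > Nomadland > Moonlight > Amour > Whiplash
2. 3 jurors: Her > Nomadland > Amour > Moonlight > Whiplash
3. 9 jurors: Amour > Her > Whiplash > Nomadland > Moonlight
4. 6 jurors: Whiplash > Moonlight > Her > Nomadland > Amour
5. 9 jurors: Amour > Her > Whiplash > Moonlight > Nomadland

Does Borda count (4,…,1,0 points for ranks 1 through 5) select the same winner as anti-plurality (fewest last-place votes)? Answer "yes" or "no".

yes

Borda — scores: Moonlight 48, Nomadland 51, Her 114, Amour 87, Whiplash 60. Winner: Her.
Anti-plurality — last-place votes: Moonlight 9, Nomadland 9, Her 0, Amour 6, Whiplash 12. Winner: Her.
The two methods agree.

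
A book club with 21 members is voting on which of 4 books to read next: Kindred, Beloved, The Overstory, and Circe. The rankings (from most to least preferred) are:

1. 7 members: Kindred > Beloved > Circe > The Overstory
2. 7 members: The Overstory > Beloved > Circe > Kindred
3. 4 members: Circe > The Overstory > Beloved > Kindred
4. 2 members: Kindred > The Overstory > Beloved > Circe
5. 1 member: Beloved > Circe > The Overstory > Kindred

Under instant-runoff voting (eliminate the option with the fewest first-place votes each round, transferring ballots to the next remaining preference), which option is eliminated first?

Round 1: Kindred 9, Beloved 1, The Overstory 7, Circe 4. Eliminate Beloved.

Beloved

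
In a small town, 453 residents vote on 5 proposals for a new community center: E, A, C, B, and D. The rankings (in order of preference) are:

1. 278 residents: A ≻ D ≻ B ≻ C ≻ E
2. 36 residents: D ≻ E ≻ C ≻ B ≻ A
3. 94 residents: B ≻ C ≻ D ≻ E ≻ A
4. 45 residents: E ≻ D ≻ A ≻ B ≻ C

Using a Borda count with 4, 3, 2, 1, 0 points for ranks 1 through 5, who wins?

E: 278·0 + 36·3 + 94·1 + 45·4 = 382
A: 278·4 + 36·0 + 94·0 + 45·2 = 1202
C: 278·1 + 36·2 + 94·3 + 45·0 = 632
B: 278·2 + 36·1 + 94·4 + 45·1 = 1013
D: 278·3 + 36·4 + 94·2 + 45·3 = 1301
D has the highest Borda score (1301).

D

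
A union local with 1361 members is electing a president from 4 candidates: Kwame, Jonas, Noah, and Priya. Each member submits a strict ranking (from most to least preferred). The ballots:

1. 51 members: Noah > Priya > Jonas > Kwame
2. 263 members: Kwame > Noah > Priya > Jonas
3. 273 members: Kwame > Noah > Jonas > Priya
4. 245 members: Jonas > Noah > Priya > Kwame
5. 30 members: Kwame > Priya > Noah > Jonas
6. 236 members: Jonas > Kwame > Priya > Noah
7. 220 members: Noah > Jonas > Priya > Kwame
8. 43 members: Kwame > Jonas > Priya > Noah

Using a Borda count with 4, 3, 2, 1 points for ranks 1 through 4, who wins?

Noah

Kwame: 51·1 + 263·4 + 273·4 + 245·1 + 30·4 + 236·3 + 220·1 + 43·4 = 3660
Jonas: 51·2 + 263·1 + 273·2 + 245·4 + 30·1 + 236·4 + 220·3 + 43·3 = 3654
Noah: 51·4 + 263·3 + 273·3 + 245·3 + 30·2 + 236·1 + 220·4 + 43·1 = 3766
Priya: 51·3 + 263·2 + 273·1 + 245·2 + 30·3 + 236·2 + 220·2 + 43·2 = 2530
Noah has the highest Borda score (3766).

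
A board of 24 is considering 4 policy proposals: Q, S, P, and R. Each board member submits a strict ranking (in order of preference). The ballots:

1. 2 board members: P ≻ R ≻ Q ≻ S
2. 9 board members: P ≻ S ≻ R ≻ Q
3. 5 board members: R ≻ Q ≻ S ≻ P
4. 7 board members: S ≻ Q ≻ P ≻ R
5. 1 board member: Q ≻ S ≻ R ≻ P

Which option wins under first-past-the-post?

P

First-place votes: Q 1, S 7, P 11, R 5.
P has the most first-place votes.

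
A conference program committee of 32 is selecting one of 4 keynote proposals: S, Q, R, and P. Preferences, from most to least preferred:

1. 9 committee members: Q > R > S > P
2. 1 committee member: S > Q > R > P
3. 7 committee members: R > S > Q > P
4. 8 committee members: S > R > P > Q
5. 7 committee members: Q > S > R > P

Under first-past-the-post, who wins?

First-place votes: S 9, Q 16, R 7, P 0.
Q has the most first-place votes.

Q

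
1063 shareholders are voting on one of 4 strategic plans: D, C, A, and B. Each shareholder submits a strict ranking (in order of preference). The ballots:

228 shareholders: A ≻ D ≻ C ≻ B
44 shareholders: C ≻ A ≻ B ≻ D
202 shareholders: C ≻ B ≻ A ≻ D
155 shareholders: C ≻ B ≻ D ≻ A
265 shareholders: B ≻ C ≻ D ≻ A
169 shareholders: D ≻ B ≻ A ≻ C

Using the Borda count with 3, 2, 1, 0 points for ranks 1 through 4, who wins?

D: 228·2 + 44·0 + 202·0 + 155·1 + 265·1 + 169·3 = 1383
C: 228·1 + 44·3 + 202·3 + 155·3 + 265·2 + 169·0 = 1961
A: 228·3 + 44·2 + 202·1 + 155·0 + 265·0 + 169·1 = 1143
B: 228·0 + 44·1 + 202·2 + 155·2 + 265·3 + 169·2 = 1891
C has the highest Borda score (1961).

C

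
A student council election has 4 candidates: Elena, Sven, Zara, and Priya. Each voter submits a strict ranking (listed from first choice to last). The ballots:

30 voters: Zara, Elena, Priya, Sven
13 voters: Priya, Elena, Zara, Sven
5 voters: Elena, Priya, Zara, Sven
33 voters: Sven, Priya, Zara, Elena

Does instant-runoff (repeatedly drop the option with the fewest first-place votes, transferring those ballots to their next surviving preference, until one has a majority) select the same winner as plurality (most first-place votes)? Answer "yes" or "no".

no

Instant-runoff — R1 Elena 5, Sven 33, Zara 30, Priya 13 (Elena out); R2 Sven 33, Zara 30, Priya 18 (Priya out); R3 Sven 33, Zara 48 (Zara winner). Winner: Zara.
Plurality — first-place votes: Elena 5, Sven 33, Zara 30, Priya 13. Winner: Sven.
The two methods disagree.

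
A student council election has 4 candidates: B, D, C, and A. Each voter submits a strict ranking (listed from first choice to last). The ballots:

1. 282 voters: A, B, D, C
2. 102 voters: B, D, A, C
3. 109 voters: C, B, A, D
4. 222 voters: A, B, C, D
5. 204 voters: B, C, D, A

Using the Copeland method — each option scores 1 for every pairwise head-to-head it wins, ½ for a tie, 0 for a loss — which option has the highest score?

A

B: beats D and C; loses to A → score 2.
D: loses to B, C, and A → score 0.
C: beats D; loses to B and A → score 1.
A: beats B, D, and C → score 3.
A has the best pairwise record.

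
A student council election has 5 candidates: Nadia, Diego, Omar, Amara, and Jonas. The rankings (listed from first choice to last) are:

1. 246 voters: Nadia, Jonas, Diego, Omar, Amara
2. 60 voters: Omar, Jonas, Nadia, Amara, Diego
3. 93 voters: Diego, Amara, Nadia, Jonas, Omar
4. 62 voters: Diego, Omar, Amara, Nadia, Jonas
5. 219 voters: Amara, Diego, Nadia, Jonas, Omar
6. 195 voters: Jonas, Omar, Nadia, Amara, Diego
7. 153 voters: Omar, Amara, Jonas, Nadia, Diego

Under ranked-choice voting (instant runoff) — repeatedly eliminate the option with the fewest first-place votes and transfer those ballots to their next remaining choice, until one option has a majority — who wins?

Omar

Round 1: Nadia 246, Diego 155, Omar 213, Amara 219, Jonas 195. Eliminate Diego.
Round 2: Nadia 246, Omar 275, Amara 312, Jonas 195. Eliminate Jonas.
Round 3: Nadia 246, Omar 470, Amara 312. Eliminate Nadia.
Round 4: Omar 716, Amara 312. Omar has a majority.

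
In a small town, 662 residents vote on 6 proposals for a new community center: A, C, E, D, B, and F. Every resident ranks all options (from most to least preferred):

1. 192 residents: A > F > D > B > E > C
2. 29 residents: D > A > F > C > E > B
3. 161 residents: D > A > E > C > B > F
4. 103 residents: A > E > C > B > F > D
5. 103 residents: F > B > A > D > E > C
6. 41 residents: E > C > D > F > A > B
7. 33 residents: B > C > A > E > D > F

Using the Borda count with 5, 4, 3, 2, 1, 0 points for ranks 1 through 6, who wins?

A

A: 192·5 + 29·4 + 161·4 + 103·5 + 103·3 + 41·1 + 33·3 = 2684
C: 192·0 + 29·2 + 161·2 + 103·3 + 103·0 + 41·4 + 33·4 = 985
E: 192·1 + 29·1 + 161·3 + 103·4 + 103·1 + 41·5 + 33·2 = 1490
D: 192·3 + 29·5 + 161·5 + 103·0 + 103·2 + 41·3 + 33·1 = 1888
B: 192·2 + 29·0 + 161·1 + 103·2 + 103·4 + 41·0 + 33·5 = 1328
F: 192·4 + 29·3 + 161·0 + 103·1 + 103·5 + 41·2 + 33·0 = 1555
A has the highest Borda score (2684).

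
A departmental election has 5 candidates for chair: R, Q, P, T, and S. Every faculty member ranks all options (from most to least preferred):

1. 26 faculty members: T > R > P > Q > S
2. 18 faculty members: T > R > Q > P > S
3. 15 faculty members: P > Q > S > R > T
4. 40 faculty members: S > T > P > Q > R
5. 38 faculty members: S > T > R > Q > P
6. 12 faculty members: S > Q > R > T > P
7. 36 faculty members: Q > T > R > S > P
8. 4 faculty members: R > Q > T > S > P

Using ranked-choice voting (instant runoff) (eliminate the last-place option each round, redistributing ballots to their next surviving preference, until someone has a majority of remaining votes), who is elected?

Round 1: R 4, Q 36, P 15, T 44, S 90. Eliminate R.
Round 2: Q 40, P 15, T 44, S 90. Eliminate P.
Round 3: Q 55, T 44, S 90. Eliminate T.
Round 4: Q 99, S 90. Q has a majority.

Q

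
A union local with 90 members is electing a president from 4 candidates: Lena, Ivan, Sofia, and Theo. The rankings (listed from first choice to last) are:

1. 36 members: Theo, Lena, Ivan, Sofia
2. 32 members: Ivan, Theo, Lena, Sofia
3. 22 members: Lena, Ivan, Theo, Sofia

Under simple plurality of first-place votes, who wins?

First-place votes: Lena 22, Ivan 32, Sofia 0, Theo 36.
Theo has the most first-place votes.

Theo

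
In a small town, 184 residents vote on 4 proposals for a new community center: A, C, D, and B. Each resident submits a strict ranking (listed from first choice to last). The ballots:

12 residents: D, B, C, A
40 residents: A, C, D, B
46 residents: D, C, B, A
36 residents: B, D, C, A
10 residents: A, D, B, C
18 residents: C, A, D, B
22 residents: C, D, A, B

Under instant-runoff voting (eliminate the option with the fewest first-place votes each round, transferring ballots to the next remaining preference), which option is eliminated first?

B

Round 1: A 50, C 40, D 58, B 36. Eliminate B.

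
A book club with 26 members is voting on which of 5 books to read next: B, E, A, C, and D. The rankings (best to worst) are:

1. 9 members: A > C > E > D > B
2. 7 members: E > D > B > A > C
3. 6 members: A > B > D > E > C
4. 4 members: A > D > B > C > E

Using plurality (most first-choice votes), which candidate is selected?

A

First-place votes: B 0, E 7, A 19, C 0, D 0.
A has the most first-place votes.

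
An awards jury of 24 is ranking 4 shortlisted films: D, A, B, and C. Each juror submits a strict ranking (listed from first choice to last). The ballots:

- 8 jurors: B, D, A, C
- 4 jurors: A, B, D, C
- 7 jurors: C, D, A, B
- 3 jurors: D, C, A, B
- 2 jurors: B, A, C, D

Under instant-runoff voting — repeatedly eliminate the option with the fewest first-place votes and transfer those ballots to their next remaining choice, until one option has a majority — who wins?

Round 1: D 3, A 4, B 10, C 7. Eliminate D.
Round 2: A 4, B 10, C 10. Eliminate A.
Round 3: B 14, C 10. B has a majority.

B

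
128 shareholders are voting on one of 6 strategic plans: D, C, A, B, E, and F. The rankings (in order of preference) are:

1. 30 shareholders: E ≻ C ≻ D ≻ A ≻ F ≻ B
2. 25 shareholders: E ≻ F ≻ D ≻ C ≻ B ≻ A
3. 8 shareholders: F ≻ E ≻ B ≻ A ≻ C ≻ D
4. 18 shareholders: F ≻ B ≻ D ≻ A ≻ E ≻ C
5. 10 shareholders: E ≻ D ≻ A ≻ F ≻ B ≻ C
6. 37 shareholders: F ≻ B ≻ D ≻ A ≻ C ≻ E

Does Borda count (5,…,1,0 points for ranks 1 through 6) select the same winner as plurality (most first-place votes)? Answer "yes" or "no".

no

Borda — scores: D 370, C 215, A 216, B 279, E 375, F 465. Winner: F.
Plurality — first-place votes: D 0, C 0, A 0, B 0, E 65, F 63. Winner: E.
The two methods disagree.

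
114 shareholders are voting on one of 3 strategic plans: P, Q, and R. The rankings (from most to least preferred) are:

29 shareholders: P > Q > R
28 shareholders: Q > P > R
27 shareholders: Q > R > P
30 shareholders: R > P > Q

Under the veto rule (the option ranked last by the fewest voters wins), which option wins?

Last-place votes: P 27, Q 30, R 57.
P is ranked last by the fewest voters, so P wins.

P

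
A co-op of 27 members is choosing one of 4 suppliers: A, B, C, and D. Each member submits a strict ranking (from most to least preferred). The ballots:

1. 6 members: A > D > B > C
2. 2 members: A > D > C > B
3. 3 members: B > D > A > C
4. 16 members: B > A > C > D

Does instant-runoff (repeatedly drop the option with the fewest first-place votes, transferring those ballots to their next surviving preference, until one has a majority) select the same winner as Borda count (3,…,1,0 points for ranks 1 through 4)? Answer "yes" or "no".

Instant-runoff — R1 A 8, B 19, C 0, D 0 (B winner). Winner: B.
Borda — scores: A 59, B 63, C 18, D 22. Winner: B.
The two methods agree.

yes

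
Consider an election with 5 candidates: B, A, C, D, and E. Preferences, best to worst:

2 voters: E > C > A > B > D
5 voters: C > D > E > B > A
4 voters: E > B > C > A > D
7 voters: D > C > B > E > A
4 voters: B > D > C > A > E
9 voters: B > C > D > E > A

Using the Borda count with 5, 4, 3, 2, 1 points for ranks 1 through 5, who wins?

C

B: 2·2 + 5·2 + 4·4 + 7·3 + 4·5 + 9·5 = 116
A: 2·3 + 5·1 + 4·2 + 7·1 + 4·2 + 9·1 = 43
C: 2·4 + 5·5 + 4·3 + 7·4 + 4·3 + 9·4 = 121
D: 2·1 + 5·4 + 4·1 + 7·5 + 4·4 + 9·3 = 104
E: 2·5 + 5·3 + 4·5 + 7·2 + 4·1 + 9·2 = 81
C has the highest Borda score (121).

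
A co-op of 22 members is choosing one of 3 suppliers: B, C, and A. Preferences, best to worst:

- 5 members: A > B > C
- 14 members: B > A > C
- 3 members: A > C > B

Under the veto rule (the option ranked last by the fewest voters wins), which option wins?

A

Last-place votes: B 3, C 19, A 0.
A is ranked last by the fewest voters, so A wins.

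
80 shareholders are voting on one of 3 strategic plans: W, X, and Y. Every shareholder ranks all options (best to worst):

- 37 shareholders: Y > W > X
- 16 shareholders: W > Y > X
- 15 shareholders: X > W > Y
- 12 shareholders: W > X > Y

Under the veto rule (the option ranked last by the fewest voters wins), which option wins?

W

Last-place votes: W 0, X 53, Y 27.
W is ranked last by the fewest voters, so W wins.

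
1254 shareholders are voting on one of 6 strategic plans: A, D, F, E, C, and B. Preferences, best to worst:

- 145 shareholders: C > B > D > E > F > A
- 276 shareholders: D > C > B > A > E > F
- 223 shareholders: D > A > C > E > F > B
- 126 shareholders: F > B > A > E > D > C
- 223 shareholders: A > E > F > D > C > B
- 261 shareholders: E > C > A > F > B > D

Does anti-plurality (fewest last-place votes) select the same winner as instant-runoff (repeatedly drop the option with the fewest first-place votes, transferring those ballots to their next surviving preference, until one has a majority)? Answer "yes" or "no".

Anti-plurality — last-place votes: A 145, D 261, F 276, E 0, C 126, B 446. Winner: E.
Instant-runoff — R1 A 223, D 499, F 126, E 261, C 145, B 0 (B out); R2 A 223, D 499, F 126, E 261, C 145 (F out); R3 A 349, D 499, E 261, C 145 (C out); R4 A 349, D 644, E 261 (D winner). Winner: D.
The two methods disagree.

no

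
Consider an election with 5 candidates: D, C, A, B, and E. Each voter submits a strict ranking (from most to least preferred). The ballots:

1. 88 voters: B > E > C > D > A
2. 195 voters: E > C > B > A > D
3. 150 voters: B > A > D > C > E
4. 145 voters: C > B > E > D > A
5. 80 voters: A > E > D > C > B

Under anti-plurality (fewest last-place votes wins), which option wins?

Last-place votes: D 195, C 0, A 233, B 80, E 150.
C is ranked last by the fewest voters, so C wins.

C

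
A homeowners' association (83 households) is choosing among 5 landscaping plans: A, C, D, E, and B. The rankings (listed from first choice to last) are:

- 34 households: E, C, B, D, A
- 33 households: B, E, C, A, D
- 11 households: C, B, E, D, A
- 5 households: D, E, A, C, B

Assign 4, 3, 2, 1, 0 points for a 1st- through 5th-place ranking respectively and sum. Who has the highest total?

E

A: 34·0 + 33·1 + 11·0 + 5·2 = 43
C: 34·3 + 33·2 + 11·4 + 5·1 = 217
D: 34·1 + 33·0 + 11·1 + 5·4 = 65
E: 34·4 + 33·3 + 11·2 + 5·3 = 272
B: 34·2 + 33·4 + 11·3 + 5·0 = 233
E has the highest Borda score (272).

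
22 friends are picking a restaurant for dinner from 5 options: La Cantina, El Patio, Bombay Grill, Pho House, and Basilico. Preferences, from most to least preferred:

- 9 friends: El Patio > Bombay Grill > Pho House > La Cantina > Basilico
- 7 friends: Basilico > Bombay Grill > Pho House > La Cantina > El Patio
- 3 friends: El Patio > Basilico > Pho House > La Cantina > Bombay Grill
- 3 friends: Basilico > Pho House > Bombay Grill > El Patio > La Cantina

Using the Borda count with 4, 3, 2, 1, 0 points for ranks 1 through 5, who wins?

Bombay Grill

La Cantina: 9·1 + 7·1 + 3·1 + 3·0 = 19
El Patio: 9·4 + 7·0 + 3·4 + 3·1 = 51
Bombay Grill: 9·3 + 7·3 + 3·0 + 3·2 = 54
Pho House: 9·2 + 7·2 + 3·2 + 3·3 = 47
Basilico: 9·0 + 7·4 + 3·3 + 3·4 = 49
Bombay Grill has the highest Borda score (54).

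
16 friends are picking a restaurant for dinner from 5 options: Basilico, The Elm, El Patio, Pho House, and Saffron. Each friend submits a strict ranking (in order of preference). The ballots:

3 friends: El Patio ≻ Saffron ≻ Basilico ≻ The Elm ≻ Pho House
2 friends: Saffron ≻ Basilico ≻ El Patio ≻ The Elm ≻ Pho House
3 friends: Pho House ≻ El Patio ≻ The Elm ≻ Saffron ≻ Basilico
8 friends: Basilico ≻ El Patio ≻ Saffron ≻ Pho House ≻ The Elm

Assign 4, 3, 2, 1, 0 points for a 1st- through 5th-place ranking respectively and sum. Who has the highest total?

El Patio

Basilico: 3·2 + 2·3 + 3·0 + 8·4 = 44
The Elm: 3·1 + 2·1 + 3·2 + 8·0 = 11
El Patio: 3·4 + 2·2 + 3·3 + 8·3 = 49
Pho House: 3·0 + 2·0 + 3·4 + 8·1 = 20
Saffron: 3·3 + 2·4 + 3·1 + 8·2 = 36
El Patio has the highest Borda score (49).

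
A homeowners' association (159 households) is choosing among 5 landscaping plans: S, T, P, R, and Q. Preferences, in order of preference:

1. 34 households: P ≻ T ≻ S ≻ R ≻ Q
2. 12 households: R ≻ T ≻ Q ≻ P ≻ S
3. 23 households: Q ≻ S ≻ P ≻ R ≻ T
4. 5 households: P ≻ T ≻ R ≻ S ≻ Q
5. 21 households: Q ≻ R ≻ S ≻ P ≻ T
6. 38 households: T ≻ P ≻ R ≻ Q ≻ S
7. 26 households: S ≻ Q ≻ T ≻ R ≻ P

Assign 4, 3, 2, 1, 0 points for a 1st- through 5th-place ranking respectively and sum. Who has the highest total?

T

S: 34·2 + 12·0 + 23·3 + 5·1 + 21·2 + 38·0 + 26·4 = 288
T: 34·3 + 12·3 + 23·0 + 5·3 + 21·0 + 38·4 + 26·2 = 357
P: 34·4 + 12·1 + 23·2 + 5·4 + 21·1 + 38·3 + 26·0 = 349
R: 34·1 + 12·4 + 23·1 + 5·2 + 21·3 + 38·2 + 26·1 = 280
Q: 34·0 + 12·2 + 23·4 + 5·0 + 21·4 + 38·1 + 26·3 = 316
T has the highest Borda score (357).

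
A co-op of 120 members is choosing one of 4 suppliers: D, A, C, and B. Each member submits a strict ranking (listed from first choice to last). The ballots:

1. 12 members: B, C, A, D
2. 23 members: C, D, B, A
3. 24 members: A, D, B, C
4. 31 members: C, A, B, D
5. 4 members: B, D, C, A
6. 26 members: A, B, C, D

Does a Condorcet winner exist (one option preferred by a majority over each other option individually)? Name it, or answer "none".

Checking pairwise contests:
A beats D 93–27.
C beats A 70–50.
B beats C 66–54.
A beats B 81–39.
Every option loses at least one head-to-head, so there is no Condorcet winner.

none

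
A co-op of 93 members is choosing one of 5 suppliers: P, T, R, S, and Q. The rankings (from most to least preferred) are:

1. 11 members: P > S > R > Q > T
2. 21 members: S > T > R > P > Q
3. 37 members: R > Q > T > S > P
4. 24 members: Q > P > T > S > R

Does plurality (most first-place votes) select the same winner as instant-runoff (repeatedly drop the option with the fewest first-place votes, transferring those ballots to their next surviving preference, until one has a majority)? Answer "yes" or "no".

no

Plurality — first-place votes: P 11, T 0, R 37, S 21, Q 24. Winner: R.
Instant-runoff — R1 P 11, T 0, R 37, S 21, Q 24 (T out); R2 P 11, R 37, S 21, Q 24 (P out); R3 R 37, S 32, Q 24 (Q out); R4 R 37, S 56 (S winner). Winner: S.
The two methods disagree.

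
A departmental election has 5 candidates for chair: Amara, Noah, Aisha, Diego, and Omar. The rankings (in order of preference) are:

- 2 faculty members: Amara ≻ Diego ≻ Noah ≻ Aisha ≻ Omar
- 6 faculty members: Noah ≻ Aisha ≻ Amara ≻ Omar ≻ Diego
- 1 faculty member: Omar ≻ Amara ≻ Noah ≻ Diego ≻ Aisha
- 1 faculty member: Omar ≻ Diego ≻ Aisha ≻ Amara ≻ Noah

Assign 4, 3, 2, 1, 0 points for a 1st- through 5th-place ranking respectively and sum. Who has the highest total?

Noah

Amara: 2·4 + 6·2 + 1·3 + 1·1 = 24
Noah: 2·2 + 6·4 + 1·2 + 1·0 = 30
Aisha: 2·1 + 6·3 + 1·0 + 1·2 = 22
Diego: 2·3 + 6·0 + 1·1 + 1·3 = 10
Omar: 2·0 + 6·1 + 1·4 + 1·4 = 14
Noah has the highest Borda score (30).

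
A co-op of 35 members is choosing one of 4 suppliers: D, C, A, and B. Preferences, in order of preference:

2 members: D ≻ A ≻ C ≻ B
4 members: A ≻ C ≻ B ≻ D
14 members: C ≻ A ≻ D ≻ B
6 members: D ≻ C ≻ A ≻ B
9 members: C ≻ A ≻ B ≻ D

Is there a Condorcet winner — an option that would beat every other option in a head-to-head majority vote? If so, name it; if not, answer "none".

C

C vs D: 27–8 for C.
C vs A: 29–6 for C.
C vs B: 35–0 for C.
C beats every other option head-to-head.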